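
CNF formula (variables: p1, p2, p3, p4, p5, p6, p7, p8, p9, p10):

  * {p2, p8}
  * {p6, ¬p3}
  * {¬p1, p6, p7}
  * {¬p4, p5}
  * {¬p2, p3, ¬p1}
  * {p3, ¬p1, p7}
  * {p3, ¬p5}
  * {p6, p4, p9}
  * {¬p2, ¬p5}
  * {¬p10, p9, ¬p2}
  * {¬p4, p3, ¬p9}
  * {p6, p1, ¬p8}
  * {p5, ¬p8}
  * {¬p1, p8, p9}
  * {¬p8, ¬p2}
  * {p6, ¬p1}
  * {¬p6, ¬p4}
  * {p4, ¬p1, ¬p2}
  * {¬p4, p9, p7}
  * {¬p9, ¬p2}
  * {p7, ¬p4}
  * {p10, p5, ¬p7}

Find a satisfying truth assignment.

Set p1 = False and propagate.
Set p2 = True and propagate.
  then p5 is forced to False.
  then p4 is forced to False.
  then p8 is forced to False.
  then p9 is forced to False.
  then p6 is forced to True.
  then p10 is forced to False.
  then p7 is forced to False.
p3 is now unconstrained; take p3 = False.

p1=F  p2=T  p3=F  p4=F  p5=F  p6=T  p7=F  p8=F  p9=F  p10=F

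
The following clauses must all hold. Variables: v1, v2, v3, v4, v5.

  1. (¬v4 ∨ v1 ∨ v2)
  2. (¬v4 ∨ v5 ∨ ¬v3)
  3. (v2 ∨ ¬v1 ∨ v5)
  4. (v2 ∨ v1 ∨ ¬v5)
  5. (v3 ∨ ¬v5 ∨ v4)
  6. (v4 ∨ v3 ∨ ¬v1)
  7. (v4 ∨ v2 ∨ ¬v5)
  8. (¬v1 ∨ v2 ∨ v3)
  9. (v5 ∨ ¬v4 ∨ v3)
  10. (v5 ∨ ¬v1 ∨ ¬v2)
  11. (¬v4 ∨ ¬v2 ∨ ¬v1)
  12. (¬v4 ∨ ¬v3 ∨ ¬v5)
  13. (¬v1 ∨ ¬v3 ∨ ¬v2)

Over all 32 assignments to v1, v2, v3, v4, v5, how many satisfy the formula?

Satisfying assignments:
  v1=0 v2=0 v3=0 v4=0 v5=0
  v1=0 v2=0 v3=1 v4=0 v5=0
  v1=0 v2=1 v3=0 v4=0 v5=0
  v1=0 v2=1 v3=0 v4=1 v5=1
  v1=0 v2=1 v3=1 v4=0 v5=0
  v1=0 v2=1 v3=1 v4=0 v5=1
Count: 6.

6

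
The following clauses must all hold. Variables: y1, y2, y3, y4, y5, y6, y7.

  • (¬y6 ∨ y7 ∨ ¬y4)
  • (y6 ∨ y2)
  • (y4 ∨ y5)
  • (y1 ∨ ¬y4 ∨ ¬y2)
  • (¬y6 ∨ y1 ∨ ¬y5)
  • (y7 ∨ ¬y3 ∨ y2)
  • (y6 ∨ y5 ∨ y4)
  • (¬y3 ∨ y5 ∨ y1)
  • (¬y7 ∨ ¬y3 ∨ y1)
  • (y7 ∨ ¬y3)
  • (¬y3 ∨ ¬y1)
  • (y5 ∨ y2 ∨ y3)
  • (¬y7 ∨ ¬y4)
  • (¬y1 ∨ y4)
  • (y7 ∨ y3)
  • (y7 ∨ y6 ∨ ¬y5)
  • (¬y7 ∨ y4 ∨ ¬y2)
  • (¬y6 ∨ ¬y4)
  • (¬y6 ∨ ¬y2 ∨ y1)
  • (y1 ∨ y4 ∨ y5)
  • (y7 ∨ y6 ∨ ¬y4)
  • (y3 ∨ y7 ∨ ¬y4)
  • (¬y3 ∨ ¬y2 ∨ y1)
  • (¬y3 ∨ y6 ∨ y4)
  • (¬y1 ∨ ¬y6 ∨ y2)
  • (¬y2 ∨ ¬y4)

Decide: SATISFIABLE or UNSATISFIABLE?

y4 = True:
  propagation gives y7=False, y6=False; an empty clause results — contradiction.
y4 = False:
  propagation gives y5=True, y1=False, y6=False, y2=True; an empty clause results — contradiction.
Every branch closes, so no satisfying assignment exists.

UNSATISFIABLE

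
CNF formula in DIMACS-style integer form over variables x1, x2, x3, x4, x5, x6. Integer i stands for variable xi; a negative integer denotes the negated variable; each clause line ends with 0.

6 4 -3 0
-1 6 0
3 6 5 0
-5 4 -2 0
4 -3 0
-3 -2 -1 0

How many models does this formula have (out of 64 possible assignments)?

27

Split on x3, then x4.
  x3=1, x4=1: x5 free; 5 ways for (x1,x2,x6) × 2^1 = 10.
  x3=1, x4=0: a clause becomes empty — 0.
  x3=0, x4=1: x2 free; 5 ways for (x1,x5,x6) × 2^1 = 10.
  x3=0, x4=0: 7 of the 16 assignments to (x1,x2,x5,x6) work.
Total: 10 + 0 + 10 + 7 = 27.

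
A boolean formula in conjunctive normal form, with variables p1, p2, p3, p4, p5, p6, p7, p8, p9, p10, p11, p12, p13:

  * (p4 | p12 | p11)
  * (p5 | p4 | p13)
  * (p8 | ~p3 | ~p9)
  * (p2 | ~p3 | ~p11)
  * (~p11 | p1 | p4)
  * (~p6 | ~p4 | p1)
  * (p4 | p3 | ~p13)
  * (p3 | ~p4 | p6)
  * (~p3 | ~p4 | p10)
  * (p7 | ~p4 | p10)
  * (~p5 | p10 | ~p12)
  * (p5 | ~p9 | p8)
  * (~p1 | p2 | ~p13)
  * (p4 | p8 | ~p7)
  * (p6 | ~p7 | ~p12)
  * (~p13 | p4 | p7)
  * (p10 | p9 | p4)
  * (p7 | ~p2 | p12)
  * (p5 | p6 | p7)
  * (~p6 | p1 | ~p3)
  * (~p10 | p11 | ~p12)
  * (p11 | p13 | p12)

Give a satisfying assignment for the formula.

p1=F, p2=T, p3=T, p4=T, p5=T, p6=F, p7=F, p8=T, p9=T, p10=T, p11=T, p12=T, p13=T

p8 occurs only positively in the remaining clauses — set p8 = True.
Set p1 = False and propagate.
Try p2 = True.
For the remaining variables, p3 = True, p4 = True, p5 = True, p6 = False, p7 = False, p9 = True, p10 = True, p11 = True, p12 = True, p13 = True works.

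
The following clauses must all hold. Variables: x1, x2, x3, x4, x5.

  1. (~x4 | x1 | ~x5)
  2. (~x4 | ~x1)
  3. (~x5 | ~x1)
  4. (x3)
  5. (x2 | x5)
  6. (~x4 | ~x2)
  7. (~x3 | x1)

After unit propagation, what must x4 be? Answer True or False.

(x3) is a unit clause: x3 = True.
(x1 | ~x3): since x3 = True, the clause reduces to (x1). x1 = True.
In (~x4 | ~x1), ~x1 is now false; ~x4 must hold, so x4 = False.

False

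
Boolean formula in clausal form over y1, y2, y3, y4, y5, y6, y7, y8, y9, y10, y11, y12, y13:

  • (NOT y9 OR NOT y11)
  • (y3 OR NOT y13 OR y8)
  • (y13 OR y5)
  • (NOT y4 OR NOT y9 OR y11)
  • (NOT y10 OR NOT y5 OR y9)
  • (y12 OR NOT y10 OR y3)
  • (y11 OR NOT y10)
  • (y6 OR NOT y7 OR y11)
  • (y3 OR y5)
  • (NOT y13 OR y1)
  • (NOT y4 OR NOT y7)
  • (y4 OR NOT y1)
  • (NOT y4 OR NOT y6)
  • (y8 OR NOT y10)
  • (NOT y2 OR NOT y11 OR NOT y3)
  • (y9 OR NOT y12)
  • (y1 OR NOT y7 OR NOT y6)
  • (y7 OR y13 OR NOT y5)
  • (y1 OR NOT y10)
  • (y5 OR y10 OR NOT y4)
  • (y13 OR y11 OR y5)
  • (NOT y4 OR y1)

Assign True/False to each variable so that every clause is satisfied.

y1 = False, y2 = False, y3 = True, y4 = False, y5 = True, y6 = False, y7 = True, y8 = True, y9 = False, y10 = False, y11 = True, y12 = False, y13 = False

Check each clause:
  1. (NOT y11 OR NOT y9) — NOT y9 is true.
  2. (y3 OR y8 OR NOT y13) — y3 is true.
  3. (y5 OR y13) — y5 is true.
  4. (NOT y9 OR NOT y4 OR y11) — y11 is true.
  5. (y9 OR NOT y10 OR NOT y5) — NOT y10 is true.
  6. (NOT y10 OR y12 OR y3) — y3 is true.
  7. (y11 OR NOT y10) — y11 is true.
  8. (y6 OR NOT y7 OR y11) — y11 is true.
  9. (y3 OR y5) — y3 is true.
  10. (y1 OR NOT y13) — NOT y13 is true.
  11. (NOT y4 OR NOT y7) — NOT y4 is true.
  12. (y4 OR NOT y1) — NOT y1 is true.
  13. (NOT y4 OR NOT y6) — NOT y6 is true.
  14. (y8 OR NOT y10) — y8 is true.
  15. (NOT y2 OR NOT y11 OR NOT y3) — NOT y2 is true.
  16. (NOT y12 OR y9) — NOT y12 is true.
  17. (NOT y7 OR NOT y6 OR y1) — NOT y6 is true.
  18. (y7 OR y13 OR NOT y5) — y7 is true.
  19. (NOT y10 OR y1) — NOT y10 is true.
  20. (y5 OR NOT y4 OR y10) — NOT y4 is true.
  21. (y5 OR y11 OR y13) — y11 is true.
  22. (NOT y4 OR y1) — NOT y4 is true.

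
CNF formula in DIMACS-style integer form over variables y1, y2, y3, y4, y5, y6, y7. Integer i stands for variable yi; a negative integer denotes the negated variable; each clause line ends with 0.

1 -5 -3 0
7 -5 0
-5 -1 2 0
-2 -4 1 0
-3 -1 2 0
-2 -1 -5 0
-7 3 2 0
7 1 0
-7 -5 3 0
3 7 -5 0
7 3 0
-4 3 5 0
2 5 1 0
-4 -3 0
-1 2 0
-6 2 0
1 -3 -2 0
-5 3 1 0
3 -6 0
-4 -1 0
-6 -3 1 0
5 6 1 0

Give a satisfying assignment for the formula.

y1=T, y2=T, y3=T, y4=F, y5=F, y6=T, y7=F

Check each clause:
  1. {y1, ¬y5, ¬y3} — y1 is true.
  2. {y7, ¬y5} — ¬y5 is true.
  3. {y2, ¬y5, ¬y1} — y2 is true.
  4. {¬y4, ¬y2, y1} — y1 is true.
  5. {¬y3, y2, ¬y1} — y2 is true.
  6. {¬y1, ¬y2, ¬y5} — ¬y5 is true.
  7. {¬y7, y3, y2} — ¬y7 is true.
  8. {y7, y1} — y1 is true.
  9. {¬y5, y3, ¬y7} — ¬y7 is true.
  10. {y3, ¬y5, y7} — ¬y5 is true.
  11. {y3, y7} — y3 is true.
  12. {y3, ¬y4, y5} — y3 is true.
  13. {y1, y5, y2} — y1 is true.
  14. {¬y3, ¬y4} — ¬y4 is true.
  15. {y2, ¬y1} — y2 is true.
  16. {¬y6, y2} — y2 is true.
  17. {y1, ¬y2, ¬y3} — y1 is true.
  18. {y3, ¬y5, y1} — y3 is true.
  19. {¬y6, y3} — y3 is true.
  20. {¬y1, ¬y4} — ¬y4 is true.
  21. {y1, ¬y6, ¬y3} — y1 is true.
  22. {y5, y6, y1} — y1 is true.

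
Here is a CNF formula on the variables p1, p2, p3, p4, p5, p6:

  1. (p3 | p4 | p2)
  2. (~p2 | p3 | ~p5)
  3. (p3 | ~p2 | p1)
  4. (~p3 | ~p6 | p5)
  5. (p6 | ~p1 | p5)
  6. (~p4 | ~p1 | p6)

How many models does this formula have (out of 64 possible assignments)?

Split on p3, then p1.
  p3=1, p1=1: p2 free; 3 ways for (p4,p5,p6) × 2^1 = 6.
  p3=1, p1=0: p2, p4 free; 3 ways for (p5,p6) × 2^2 = 12.
  p3=0, p1=1: remaining (p2,p4,p5,p6) ∈ {(0,1,0,1); (0,1,1,1); (1,0,0,1); (1,1,0,1)} — 4.
  p3=0, p1=0: remaining (p2,p4,p5,p6) ∈ {(0,1,0,0); (0,1,0,1); (0,1,1,0); (0,1,1,1)} — 4.
Total: 6 + 12 + 4 + 4 = 26.

26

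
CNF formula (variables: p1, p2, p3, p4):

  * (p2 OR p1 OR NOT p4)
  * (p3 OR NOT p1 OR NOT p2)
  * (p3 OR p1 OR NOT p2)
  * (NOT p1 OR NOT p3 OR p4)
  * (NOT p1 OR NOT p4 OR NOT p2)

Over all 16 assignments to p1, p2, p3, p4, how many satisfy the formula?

Case analysis on p1 and p2:
  p1=1, p2=1: a clause becomes empty — 0.
  p1=1, p2=0: remaining (p3,p4) ∈ {(0,0); (0,1); (1,1)} — 3.
  p1=0, p2=1: remaining (p3,p4) ∈ {(1,0); (1,1)} — 2.
  p1=0, p2=0: remaining (p3,p4) ∈ {(0,0); (1,0)} — 2.
Total: 0 + 3 + 2 + 2 = 7.

7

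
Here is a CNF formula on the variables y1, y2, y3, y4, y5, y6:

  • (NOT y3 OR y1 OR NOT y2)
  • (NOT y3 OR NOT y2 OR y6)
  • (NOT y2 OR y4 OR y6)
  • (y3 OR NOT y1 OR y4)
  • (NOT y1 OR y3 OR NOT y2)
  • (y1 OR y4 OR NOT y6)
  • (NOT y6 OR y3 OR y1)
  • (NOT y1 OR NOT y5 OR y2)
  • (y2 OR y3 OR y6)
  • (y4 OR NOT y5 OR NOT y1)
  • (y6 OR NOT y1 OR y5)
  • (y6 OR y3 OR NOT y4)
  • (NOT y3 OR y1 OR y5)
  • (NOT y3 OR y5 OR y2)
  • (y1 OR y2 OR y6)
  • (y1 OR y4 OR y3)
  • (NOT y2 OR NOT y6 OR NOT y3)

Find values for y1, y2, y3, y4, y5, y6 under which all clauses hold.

y1 = T, y2 = F, y3 = F, y4 = T, y5 = F, y6 = T

Check each clause:
  1. (NOT y2 OR y1 OR NOT y3) — y1 is true.
  2. (NOT y2 OR y6 OR NOT y3) — NOT y3 is true.
  3. (y4 OR NOT y2 OR y6) — y4 is true.
  4. (y4 OR NOT y1 OR y3) — y4 is true.
  5. (NOT y2 OR NOT y1 OR y3) — NOT y2 is true.
  6. (NOT y6 OR y1 OR y4) — y1 is true.
  7. (NOT y6 OR y3 OR y1) — y1 is true.
  8. (y2 OR NOT y5 OR NOT y1) — NOT y5 is true.
  9. (y3 OR y2 OR y6) — y6 is true.
  10. (NOT y1 OR NOT y5 OR y4) — NOT y5 is true.
  11. (NOT y1 OR y6 OR y5) — y6 is true.
  12. (y6 OR NOT y4 OR y3) — y6 is true.
  13. (NOT y3 OR y1 OR y5) — y1 is true.
  14. (y2 OR NOT y3 OR y5) — NOT y3 is true.
  15. (y2 OR y6 OR y1) — y1 is true.
  16. (y1 OR y3 OR y4) — y1 is true.
  17. (NOT y6 OR NOT y2 OR NOT y3) — NOT y3 is true.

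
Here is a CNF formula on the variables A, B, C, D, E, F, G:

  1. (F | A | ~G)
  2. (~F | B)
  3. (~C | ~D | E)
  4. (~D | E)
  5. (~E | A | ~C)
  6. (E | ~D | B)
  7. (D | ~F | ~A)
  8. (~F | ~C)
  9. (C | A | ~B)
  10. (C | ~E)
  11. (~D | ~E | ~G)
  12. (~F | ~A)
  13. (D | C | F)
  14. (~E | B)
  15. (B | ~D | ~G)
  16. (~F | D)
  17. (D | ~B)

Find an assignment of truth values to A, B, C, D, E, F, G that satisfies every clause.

A=T  B=F  C=T  D=F  E=F  F=F  G=F

Check each clause:
  1. (A | F | ~G) — A is true.
  2. (B | ~F) — ~F is true.
  3. (~C | E | ~D) — ~D is true.
  4. (E | ~D) — ~D is true.
  5. (~E | A | ~C) — A is true.
  6. (B | ~D | E) — ~D is true.
  7. (~F | D | ~A) — ~F is true.
  8. (~F | ~C) — ~F is true.
  9. (C | ~B | A) — A is true.
  10. (C | ~E) — C is true.
  11. (~G | ~D | ~E) — ~G is true.
  12. (~F | ~A) — ~F is true.
  13. (C | D | F) — C is true.
  14. (B | ~E) — ~E is true.
  15. (~D | B | ~G) — ~G is true.
  16. (D | ~F) — ~F is true.
  17. (~B | D) — ~B is true.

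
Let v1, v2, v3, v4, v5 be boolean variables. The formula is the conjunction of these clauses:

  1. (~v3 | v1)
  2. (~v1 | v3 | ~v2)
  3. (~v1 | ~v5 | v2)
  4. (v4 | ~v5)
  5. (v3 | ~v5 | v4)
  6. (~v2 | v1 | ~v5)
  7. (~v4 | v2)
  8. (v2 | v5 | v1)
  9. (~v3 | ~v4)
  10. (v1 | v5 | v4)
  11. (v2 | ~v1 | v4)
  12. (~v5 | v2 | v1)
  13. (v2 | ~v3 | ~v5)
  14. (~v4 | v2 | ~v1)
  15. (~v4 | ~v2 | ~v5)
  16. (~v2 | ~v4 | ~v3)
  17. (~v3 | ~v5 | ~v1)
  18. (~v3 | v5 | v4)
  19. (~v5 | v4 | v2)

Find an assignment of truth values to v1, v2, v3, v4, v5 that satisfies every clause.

Set v1 = False and propagate.
  then v3 is forced to False.
Try v2 = True.
  then v5 is forced to False.
  then v4 is forced to True.
Every clause has at least one true literal under this assignment.

v1=False, v2=True, v3=False, v4=True, v5=False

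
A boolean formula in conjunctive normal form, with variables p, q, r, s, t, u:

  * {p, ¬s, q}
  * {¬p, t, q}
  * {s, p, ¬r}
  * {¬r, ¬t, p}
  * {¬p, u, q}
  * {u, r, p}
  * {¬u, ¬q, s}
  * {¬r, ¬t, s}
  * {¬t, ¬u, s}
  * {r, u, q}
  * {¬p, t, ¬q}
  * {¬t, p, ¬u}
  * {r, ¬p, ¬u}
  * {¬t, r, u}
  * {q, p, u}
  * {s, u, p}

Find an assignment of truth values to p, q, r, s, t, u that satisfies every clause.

p = True  q = False  r = True  s = True  t = True  u = True

Try p = True.
For the remaining variables, q = False, r = True, s = True, t = True, u = True works.
Every clause has at least one true literal under this assignment.
Check each clause:
  1. {q, ¬s, p} — p is true.
  2. {q, ¬p, t} — t is true.
  3. {¬r, s, p} — p is true.
  4. {¬t, ¬r, p} — p is true.
  5. {u, ¬p, q} — u is true.
  6. {p, r, u} — p is true.
  7. {s, ¬u, ¬q} — s is true.
  8. {¬r, s, ¬t} — s is true.
  9. {¬t, ¬u, s} — s is true.
  10. {u, r, q} — r is true.
  11. {¬q, t, ¬p} — t is true.
  12. {¬u, p, ¬t} — p is true.
  13. {¬p, ¬u, r} — r is true.
  14. {¬t, u, r} — r is true.
  15. {p, u, q} — p is true.
  16. {p, u, s} — p is true.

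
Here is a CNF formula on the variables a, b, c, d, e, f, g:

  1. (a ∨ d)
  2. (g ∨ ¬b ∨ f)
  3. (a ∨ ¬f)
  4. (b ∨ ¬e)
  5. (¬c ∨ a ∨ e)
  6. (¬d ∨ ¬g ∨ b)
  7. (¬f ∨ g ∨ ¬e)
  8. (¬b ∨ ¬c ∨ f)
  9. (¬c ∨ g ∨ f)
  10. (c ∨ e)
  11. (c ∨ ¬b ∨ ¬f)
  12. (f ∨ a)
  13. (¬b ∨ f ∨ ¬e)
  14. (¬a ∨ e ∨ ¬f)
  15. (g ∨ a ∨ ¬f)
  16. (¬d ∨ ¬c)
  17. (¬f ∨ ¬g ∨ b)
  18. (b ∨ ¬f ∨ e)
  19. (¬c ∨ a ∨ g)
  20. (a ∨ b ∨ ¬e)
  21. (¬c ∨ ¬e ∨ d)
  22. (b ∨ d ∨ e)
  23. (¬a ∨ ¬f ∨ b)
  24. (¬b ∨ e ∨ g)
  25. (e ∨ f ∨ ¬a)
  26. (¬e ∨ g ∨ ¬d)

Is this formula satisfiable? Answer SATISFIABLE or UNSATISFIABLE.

UNSATISFIABLE

f = True:
  propagation gives a=True, e=True, b=True, g=True; an empty clause results — contradiction.
f = False:
  propagation gives a=True, e=True, b=True; an empty clause results — contradiction.
Every branch closes, so no satisfying assignment exists.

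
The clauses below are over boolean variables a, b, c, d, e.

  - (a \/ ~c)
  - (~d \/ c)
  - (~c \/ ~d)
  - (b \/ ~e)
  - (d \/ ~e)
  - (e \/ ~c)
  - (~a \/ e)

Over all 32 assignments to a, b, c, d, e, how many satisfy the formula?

2

The models are:
  a=0 b=0 c=0 d=0 e=0
  a=0 b=1 c=0 d=0 e=0
That's 2 in total.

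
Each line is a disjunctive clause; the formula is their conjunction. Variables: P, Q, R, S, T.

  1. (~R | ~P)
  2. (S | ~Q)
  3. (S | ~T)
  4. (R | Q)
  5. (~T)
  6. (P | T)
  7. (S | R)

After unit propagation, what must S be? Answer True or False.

(~T) is a unit clause: T = False.
In (T | P), T is now false; P must hold, so P = True.
From (~R | ~P) and P = True: R = False.
In (Q | R), R is now false; Q must hold, so Q = True.
From (S | ~Q) and Q = True: S = True.

True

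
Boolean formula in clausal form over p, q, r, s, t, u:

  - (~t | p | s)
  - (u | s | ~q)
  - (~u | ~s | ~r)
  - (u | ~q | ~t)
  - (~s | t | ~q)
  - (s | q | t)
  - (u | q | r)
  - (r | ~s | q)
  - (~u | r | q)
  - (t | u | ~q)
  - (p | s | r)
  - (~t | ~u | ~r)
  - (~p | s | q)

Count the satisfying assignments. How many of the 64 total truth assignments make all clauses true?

10

Case analysis on q and s:
  q=T, s=T: remaining (p,r,t,u) ∈ {(F,F,T,T); (T,F,T,T)} — 2.
  q=T, s=F: remaining (p,r,t,u) ∈ {(F,T,F,T); (T,F,F,T); (T,F,T,T); (T,T,F,T)} — 4.
  q=F, s=T: remaining (p,r,t,u) ∈ {(F,T,F,F); (F,T,T,F); (T,T,F,F); (T,T,T,F)} — 4.
  q=F, s=F: a clause becomes empty — 0.
Total: 2 + 4 + 4 + 0 = 10.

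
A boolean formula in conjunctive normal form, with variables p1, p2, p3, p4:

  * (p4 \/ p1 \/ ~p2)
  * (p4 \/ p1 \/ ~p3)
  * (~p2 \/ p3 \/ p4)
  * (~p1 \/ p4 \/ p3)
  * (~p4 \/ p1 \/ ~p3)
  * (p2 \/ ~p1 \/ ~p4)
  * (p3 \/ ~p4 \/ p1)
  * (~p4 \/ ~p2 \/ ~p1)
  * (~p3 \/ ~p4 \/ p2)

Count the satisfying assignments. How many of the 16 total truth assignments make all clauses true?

3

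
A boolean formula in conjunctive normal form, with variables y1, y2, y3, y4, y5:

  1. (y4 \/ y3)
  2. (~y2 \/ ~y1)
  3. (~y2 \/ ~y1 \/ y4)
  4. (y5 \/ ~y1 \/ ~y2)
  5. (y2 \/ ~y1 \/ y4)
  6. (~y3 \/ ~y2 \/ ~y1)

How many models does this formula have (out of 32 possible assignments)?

Split on y1, then y2.
  y1=1, y2=1: a clause becomes empty — 0.
  y1=1, y2=0: remaining (y3,y4,y5) ∈ {(0,1,0); (0,1,1); (1,1,0); (1,1,1)} — 4.
  y1=0, y2=1: y5 free; 3 ways for (y3,y4) × 2^1 = 6.
  y1=0, y2=0: y5 free; 3 ways for (y3,y4) × 2^1 = 6.
Total: 0 + 4 + 6 + 6 = 16.

16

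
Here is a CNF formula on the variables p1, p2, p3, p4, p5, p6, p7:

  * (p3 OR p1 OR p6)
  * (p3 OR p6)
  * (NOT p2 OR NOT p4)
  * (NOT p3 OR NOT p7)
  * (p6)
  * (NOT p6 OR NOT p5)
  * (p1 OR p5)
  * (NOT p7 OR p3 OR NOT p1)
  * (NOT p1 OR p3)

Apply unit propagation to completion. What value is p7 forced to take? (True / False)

False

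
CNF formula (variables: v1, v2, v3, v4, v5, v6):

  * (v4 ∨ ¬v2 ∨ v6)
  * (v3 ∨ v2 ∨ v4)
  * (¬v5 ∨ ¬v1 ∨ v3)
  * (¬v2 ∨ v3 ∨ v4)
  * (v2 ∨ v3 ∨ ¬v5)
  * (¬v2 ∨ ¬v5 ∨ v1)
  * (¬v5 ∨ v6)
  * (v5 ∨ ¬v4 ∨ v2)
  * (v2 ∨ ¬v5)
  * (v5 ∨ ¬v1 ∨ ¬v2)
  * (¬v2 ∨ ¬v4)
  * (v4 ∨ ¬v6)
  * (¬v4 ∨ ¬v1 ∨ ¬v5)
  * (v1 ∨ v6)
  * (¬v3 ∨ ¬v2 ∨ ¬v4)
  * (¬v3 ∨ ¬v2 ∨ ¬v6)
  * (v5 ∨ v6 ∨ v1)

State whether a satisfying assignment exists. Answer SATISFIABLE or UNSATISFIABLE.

SATISFIABLE

Set v1 = True and propagate.
Set v2 = False and propagate.
  then v5 is forced to False.
  then v4 is forced to False.
  then v3 is forced to True.
  then v6 is forced to False.
So v1 = True, v2 = False, v3 = True, v4 = False, v5 = False, v6 = False is a satisfying assignment.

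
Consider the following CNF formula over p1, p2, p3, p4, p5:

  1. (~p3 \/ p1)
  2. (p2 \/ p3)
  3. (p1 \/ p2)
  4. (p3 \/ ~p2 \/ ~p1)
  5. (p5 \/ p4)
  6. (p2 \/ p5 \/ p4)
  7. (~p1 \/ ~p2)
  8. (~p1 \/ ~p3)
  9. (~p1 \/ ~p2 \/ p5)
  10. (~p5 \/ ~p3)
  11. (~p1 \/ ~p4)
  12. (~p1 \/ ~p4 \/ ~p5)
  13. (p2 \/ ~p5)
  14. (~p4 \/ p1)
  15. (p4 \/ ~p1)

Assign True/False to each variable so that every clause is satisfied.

p1 = 0, p2 = 1, p3 = 0, p4 = 0, p5 = 1

Check each clause:
  1. (p1 \/ ~p3) — ~p3 is true.
  2. (p2 \/ p3) — p2 is true.
  3. (p2 \/ p1) — p2 is true.
  4. (~p1 \/ ~p2 \/ p3) — ~p1 is true.
  5. (p4 \/ p5) — p5 is true.
  6. (p5 \/ p2 \/ p4) — p2 is true.
  7. (~p1 \/ ~p2) — ~p1 is true.
  8. (~p3 \/ ~p1) — ~p3 is true.
  9. (~p2 \/ ~p1 \/ p5) — p5 is true.
  10. (~p5 \/ ~p3) — ~p3 is true.
  11. (~p1 \/ ~p4) — ~p4 is true.
  12. (~p5 \/ ~p1 \/ ~p4) — ~p4 is true.
  13. (p2 \/ ~p5) — p2 is true.
  14. (p1 \/ ~p4) — ~p4 is true.
  15. (p4 \/ ~p1) — ~p1 is true.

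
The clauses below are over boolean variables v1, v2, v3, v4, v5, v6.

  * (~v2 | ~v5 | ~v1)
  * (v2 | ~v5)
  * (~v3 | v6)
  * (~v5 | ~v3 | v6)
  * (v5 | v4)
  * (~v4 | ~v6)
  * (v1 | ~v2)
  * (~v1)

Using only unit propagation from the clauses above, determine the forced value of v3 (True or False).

False

(~v1) stands alone — v1 = False.
(v1 | ~v2) with v1 = False leaves only ~v2, so v2 = False.
In (v2 | ~v5), v2 is now false; ~v5 must hold, so v5 = False.
(v5 | v4): since v5 = False, the clause reduces to (v4). v4 = True.
(~v6 | ~v4): since v4 = True, the clause reduces to (~v6). v6 = False.
From (~v3 | v6) and v6 = False: v3 = False.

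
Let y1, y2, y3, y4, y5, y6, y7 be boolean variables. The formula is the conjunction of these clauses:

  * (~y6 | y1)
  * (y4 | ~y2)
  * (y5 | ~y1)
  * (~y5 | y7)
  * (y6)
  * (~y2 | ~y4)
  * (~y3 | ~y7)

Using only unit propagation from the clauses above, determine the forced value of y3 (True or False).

False

(y6) is a unit clause: y6 = True.
(~y6 | y1): since y6 = True, the clause reduces to (y1). y1 = True.
(y5 | ~y1): since y1 = True, the clause reduces to (y5). y5 = True.
(y7 | ~y5): since y5 = True, the clause reduces to (y7). y7 = True.
From (~y3 | ~y7) and y7 = True: y3 = False.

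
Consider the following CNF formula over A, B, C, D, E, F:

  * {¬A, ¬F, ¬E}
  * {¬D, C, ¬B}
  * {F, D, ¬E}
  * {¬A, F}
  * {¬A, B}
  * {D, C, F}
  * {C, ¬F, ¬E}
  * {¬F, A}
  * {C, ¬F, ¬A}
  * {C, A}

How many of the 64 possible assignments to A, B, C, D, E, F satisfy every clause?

The models are:
  A=0 B=0 C=1 D=0 E=0 F=0
  A=0 B=0 C=1 D=1 E=0 F=0
  A=0 B=0 C=1 D=1 E=1 F=0
  A=0 B=1 C=1 D=0 E=0 F=0
  A=0 B=1 C=1 D=1 E=0 F=0
  A=0 B=1 C=1 D=1 E=1 F=0
  A=1 B=1 C=1 D=0 E=0 F=1
  A=1 B=1 C=1 D=1 E=0 F=1
Count: 8.

8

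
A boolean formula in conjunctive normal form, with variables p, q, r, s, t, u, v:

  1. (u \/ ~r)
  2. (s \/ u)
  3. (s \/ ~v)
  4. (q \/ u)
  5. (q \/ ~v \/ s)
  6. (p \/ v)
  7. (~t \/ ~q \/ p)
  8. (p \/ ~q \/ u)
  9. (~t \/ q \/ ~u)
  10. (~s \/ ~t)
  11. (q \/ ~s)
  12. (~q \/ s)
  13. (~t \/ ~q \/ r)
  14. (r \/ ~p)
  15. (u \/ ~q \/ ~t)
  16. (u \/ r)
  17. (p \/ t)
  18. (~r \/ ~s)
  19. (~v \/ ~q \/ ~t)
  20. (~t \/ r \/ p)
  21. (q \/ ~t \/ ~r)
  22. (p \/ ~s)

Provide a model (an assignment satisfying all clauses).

p=T, q=F, r=T, s=F, t=F, u=T, v=F

Check each clause:
  1. (~r \/ u) — u is true.
  2. (u \/ s) — u is true.
  3. (~v \/ s) — ~v is true.
  4. (u \/ q) — u is true.
  5. (~v \/ s \/ q) — ~v is true.
  6. (v \/ p) — p is true.
  7. (~t \/ p \/ ~q) — p is true.
  8. (~q \/ p \/ u) — p is true.
  9. (~t \/ q \/ ~u) — ~t is true.
  10. (~t \/ ~s) — ~t is true.
  11. (~s \/ q) — ~s is true.
  12. (~q \/ s) — ~q is true.
  13. (~t \/ r \/ ~q) — r is true.
  14. (~p \/ r) — r is true.
  15. (u \/ ~q \/ ~t) — ~t is true.
  16. (r \/ u) — r is true.
  17. (p \/ t) — p is true.
  18. (~r \/ ~s) — ~s is true.
  19. (~q \/ ~v \/ ~t) — ~v is true.
  20. (~t \/ r \/ p) — p is true.
  21. (~r \/ q \/ ~t) — ~t is true.
  22. (~s \/ p) — p is true.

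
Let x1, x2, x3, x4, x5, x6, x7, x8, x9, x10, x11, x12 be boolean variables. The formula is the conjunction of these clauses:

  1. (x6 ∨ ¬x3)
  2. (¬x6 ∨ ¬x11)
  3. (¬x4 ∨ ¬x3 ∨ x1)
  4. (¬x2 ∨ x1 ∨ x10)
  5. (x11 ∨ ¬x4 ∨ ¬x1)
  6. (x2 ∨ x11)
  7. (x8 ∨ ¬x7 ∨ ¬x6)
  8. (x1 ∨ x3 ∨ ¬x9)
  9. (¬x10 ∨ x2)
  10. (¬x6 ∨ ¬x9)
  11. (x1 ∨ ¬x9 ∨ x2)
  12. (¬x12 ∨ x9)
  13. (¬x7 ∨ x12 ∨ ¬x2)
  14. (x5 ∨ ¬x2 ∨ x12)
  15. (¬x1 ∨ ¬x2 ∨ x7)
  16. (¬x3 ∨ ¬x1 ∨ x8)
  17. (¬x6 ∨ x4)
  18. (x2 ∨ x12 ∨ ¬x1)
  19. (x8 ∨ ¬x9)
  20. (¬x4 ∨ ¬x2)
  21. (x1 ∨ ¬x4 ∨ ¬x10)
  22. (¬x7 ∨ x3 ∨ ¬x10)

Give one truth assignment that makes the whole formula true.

Branch on x1: take x1 = False.
For the remaining variables, x2 = False, x3 = False, x4 = False, x5 = False, x6 = False, x7 = False, x8 = False, x9 = False, x10 = False, x11 = True, x12 = False works.

x1=F  x2=F  x3=F  x4=F  x5=F  x6=F  x7=F  x8=F  x9=F  x10=F  x11=T  x12=F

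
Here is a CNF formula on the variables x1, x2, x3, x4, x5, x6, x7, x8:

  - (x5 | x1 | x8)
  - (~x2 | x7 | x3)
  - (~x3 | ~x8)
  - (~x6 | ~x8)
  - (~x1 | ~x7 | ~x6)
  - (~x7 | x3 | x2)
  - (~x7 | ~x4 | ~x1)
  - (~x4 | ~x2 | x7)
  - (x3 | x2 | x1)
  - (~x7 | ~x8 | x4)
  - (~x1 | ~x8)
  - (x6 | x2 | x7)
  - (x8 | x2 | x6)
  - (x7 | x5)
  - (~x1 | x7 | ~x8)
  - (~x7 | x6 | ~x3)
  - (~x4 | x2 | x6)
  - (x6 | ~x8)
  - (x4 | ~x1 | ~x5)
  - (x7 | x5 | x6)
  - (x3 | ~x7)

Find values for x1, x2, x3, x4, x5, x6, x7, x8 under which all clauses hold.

Set x1 = False and propagate.
Set x2 = False and propagate.
  then x3 is forced to True.
  then x8 is forced to False.
  then x5 is forced to True.
  then x6 is forced to True.
x4, x7 are now unconstrained; take x4 = True, x7 = True.
Every clause has at least one true literal under this assignment.
Check each clause:
  1. (x5 | x8 | x1) — x5 is true.
  2. (~x2 | x3 | x7) — x3 is true.
  3. (~x3 | ~x8) — ~x8 is true.
  4. (~x8 | ~x6) — ~x8 is true.
  5. (~x1 | ~x6 | ~x7) — ~x1 is true.
  6. (~x7 | x2 | x3) — x3 is true.
  7. (~x1 | ~x4 | ~x7) — ~x1 is true.
  8. (~x4 | x7 | ~x2) — ~x2 is true.
  9. (x2 | x1 | x3) — x3 is true.
  10. (x4 | ~x7 | ~x8) — ~x8 is true.
  11. (~x1 | ~x8) — ~x8 is true.
  12. (x2 | x6 | x7) — x6 is true.
  13. (x6 | x2 | x8) — x6 is true.
  14. (x7 | x5) — x5 is true.
  15. (~x8 | ~x1 | x7) — ~x8 is true.
  16. (~x7 | x6 | ~x3) — x6 is true.
  17. (x2 | ~x4 | x6) — x6 is true.
  18. (~x8 | x6) — ~x8 is true.
  19. (~x1 | x4 | ~x5) — x4 is true.
  20. (x5 | x7 | x6) — x5 is true.
  21. (x3 | ~x7) — x3 is true.

x1=0, x2=0, x3=1, x4=1, x5=1, x6=1, x7=1, x8=0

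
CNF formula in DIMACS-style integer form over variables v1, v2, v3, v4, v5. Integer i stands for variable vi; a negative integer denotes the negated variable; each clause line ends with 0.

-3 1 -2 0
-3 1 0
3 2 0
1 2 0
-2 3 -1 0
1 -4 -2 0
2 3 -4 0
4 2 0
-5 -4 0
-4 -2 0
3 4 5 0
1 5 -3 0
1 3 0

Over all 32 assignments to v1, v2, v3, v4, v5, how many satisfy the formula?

The models are:
  v1=1 v2=0 v3=1 v4=1 v5=0
  v1=1 v2=1 v3=1 v4=0 v5=0
  v1=1 v2=1 v3=1 v4=0 v5=1
That's 3 in total.

3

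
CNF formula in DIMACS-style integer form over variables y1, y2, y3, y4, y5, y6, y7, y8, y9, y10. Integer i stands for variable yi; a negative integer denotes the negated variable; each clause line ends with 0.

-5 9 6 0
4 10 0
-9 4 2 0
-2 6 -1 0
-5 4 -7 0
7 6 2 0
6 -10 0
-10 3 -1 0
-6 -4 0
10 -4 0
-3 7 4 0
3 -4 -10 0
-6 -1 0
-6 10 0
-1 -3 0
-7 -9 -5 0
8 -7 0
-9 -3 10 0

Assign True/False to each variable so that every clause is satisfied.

y1=F  y2=F  y3=F  y4=F  y5=T  y6=T  y7=F  y8=T  y9=F  y10=T

y1 occurs only negated in the remaining clauses — set y1 = False.
y8 occurs only positively in the remaining clauses — set y8 = True.
Try y2 = False.
For the remaining variables, y3 = False, y4 = False, y5 = True, y6 = True, y7 = False, y9 = False, y10 = True works.
Every clause has at least one true literal under this assignment.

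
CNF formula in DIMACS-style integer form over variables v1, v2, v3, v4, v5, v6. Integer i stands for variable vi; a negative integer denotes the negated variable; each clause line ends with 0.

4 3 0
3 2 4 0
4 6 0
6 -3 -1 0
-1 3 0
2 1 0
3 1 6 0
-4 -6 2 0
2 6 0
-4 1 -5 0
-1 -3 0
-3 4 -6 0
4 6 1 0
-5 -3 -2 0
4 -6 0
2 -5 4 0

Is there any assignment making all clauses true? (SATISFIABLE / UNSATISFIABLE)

SATISFIABLE

Pure literal: v5 appears only negated; assign v5 = False.
Branch on v1: take v1 = False.
  then v2 is forced to True.
The remaining clauses are satisfied by v3 = False, v4 = True, v6 = True.
So v1=False, v2=True, v3=False, v4=True, v5=False, v6=True is a satisfying assignment.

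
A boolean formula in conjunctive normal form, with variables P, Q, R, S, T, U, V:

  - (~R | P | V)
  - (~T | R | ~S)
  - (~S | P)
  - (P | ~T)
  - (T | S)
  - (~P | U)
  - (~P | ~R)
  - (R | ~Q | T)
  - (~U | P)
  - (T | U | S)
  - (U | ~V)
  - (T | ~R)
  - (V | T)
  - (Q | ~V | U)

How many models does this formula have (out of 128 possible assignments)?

Satisfying assignments:
  P=1 Q=0 R=0 S=0 T=1 U=1 V=0
  P=1 Q=0 R=0 S=0 T=1 U=1 V=1
  P=1 Q=0 R=0 S=1 T=0 U=1 V=1
  P=1 Q=1 R=0 S=0 T=1 U=1 V=0
  P=1 Q=1 R=0 S=0 T=1 U=1 V=1
That's 5 in total.

5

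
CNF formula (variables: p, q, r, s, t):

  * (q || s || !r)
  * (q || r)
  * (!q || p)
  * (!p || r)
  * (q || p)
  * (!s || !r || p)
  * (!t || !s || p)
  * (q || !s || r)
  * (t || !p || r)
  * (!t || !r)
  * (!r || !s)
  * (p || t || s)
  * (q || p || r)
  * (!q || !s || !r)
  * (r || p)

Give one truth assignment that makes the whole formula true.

p = T  q = T  r = T  s = F  t = F

Check each clause:
  1. (!r || q || s) — q is true.
  2. (r || q) — q is true.
  3. (!q || p) — p is true.
  4. (r || !p) — r is true.
  5. (q || p) — p is true.
  6. (!s || p || !r) — p is true.
  7. (!s || !t || p) — p is true.
  8. (!s || q || r) — q is true.
  9. (t || !p || r) — r is true.
  10. (!t || !r) — !t is true.
  11. (!s || !r) — !s is true.
  12. (t || p || s) — p is true.
  13. (p || q || r) — p is true.
  14. (!q || !r || !s) — !s is true.
  15. (r || p) — p is true.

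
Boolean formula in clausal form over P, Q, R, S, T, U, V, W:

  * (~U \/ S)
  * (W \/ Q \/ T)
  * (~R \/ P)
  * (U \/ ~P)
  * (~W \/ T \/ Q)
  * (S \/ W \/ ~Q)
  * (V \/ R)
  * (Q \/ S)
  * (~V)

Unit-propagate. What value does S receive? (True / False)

True

Unit clause (~V) sets V = False.
(R \/ V): since V = False, the clause reduces to (R). R = True.
From (~R \/ P) and R = True: P = True.
In (~P \/ U), ~P is now false; U must hold, so U = True.
In (~U \/ S), ~U is now false; S must hold, so S = True.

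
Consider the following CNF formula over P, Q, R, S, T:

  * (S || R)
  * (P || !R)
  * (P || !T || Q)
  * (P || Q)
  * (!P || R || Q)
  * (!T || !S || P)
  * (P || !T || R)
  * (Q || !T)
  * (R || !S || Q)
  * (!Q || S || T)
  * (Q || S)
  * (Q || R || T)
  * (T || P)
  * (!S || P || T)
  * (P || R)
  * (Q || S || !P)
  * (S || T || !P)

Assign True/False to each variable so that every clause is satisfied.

P=1, Q=1, R=1, S=1, T=0

Check each clause:
  1. (S || R) — R is true.
  2. (P || !R) — P is true.
  3. (P || !T || Q) — P is true.
  4. (Q || P) — P is true.
  5. (!P || Q || R) — Q is true.
  6. (!T || !S || P) — P is true.
  7. (R || P || !T) — R is true.
  8. (!T || Q) — Q is true.
  9. (Q || !S || R) — Q is true.
  10. (!Q || S || T) — S is true.
  11. (S || Q) — Q is true.
  12. (T || R || Q) — Q is true.
  13. (T || P) — P is true.
  14. (!S || T || P) — P is true.
  15. (P || R) — P is true.
  16. (!P || Q || S) — Q is true.
  17. (S || T || !P) — S is true.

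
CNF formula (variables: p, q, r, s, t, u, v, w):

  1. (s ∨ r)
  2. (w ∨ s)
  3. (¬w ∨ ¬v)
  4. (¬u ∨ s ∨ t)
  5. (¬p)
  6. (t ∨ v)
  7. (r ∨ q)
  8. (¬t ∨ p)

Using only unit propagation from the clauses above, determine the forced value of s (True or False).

True

(¬p) stands alone — p = False.
From (¬t ∨ p) and p = False: t = False.
In (v ∨ t), t is now false; v must hold, so v = True.
From (¬v ∨ ¬w) and v = True: w = False.
In (s ∨ w), w is now false; s must hold, so s = True.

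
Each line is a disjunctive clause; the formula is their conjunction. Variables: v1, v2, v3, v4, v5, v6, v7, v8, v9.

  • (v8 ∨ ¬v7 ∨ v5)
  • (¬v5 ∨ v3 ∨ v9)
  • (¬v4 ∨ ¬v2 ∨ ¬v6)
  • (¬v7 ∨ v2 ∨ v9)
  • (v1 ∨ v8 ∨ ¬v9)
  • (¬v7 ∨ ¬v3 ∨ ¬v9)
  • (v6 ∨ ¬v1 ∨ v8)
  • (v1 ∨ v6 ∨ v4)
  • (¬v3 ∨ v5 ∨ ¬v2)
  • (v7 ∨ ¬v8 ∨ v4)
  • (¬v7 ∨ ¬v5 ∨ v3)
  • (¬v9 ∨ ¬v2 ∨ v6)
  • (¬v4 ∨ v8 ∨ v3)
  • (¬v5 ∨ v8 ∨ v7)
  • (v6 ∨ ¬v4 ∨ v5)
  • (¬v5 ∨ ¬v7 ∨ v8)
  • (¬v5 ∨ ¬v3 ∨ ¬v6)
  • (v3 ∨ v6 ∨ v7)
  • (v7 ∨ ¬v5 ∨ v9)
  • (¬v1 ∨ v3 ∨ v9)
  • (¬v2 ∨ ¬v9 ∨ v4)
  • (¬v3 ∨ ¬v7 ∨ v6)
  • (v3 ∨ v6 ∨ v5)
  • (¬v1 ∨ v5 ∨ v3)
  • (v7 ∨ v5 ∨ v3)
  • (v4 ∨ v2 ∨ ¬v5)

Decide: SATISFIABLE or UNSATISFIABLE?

SATISFIABLE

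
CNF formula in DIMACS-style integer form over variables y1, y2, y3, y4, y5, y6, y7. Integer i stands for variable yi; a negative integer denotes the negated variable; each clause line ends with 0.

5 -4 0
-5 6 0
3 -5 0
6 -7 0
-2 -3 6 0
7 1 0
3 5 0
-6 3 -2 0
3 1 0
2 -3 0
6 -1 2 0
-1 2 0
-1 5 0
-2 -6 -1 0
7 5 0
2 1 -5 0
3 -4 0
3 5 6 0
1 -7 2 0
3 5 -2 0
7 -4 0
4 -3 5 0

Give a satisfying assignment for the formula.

y1 = F, y2 = T, y3 = T, y4 = F, y5 = T, y6 = T, y7 = T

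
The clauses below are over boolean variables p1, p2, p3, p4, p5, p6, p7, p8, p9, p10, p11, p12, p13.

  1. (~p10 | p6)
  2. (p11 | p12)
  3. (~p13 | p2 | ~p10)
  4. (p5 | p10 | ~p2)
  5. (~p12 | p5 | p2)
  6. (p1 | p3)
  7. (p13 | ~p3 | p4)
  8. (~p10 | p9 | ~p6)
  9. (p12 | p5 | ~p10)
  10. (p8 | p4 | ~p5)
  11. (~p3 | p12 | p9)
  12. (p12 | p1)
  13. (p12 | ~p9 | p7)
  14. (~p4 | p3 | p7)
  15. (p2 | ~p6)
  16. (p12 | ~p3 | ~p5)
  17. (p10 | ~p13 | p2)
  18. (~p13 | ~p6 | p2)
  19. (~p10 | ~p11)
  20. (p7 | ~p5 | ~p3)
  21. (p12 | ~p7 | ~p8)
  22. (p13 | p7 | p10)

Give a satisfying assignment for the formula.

p1 occurs only positively in the remaining clauses — set p1 = True.
Set p2 = True and propagate.
Try p3 = True.
Try p4 = False.
  then p13 is forced to True.
The remaining clauses are satisfied by p5 = True, p6 = False, p7 = True, p8 = True, p9 = True, p10 = False, p11 = True, p12 = True.
Check each clause:
  1. (~p10 | p6) — ~p10 is true.
  2. (p11 | p12) — p11 is true.
  3. (p2 | ~p10 | ~p13) — p2 is true.
  4. (~p2 | p5 | p10) — p5 is true.
  5. (p5 | ~p12 | p2) — p2 is true.
  6. (p3 | p1) — p1 is true.
  7. (p4 | ~p3 | p13) — p13 is true.
  8. (p9 | ~p10 | ~p6) — p9 is true.
  9. (p12 | ~p10 | p5) — p12 is true.
  10. (p4 | p8 | ~p5) — p8 is true.
  11. (p12 | ~p3 | p9) — p9 is true.
  12. (p12 | p1) — p1 is true.
  13. (p7 | ~p9 | p12) — p12 is true.
  14. (~p4 | p3 | p7) — p3 is true.
  15. (p2 | ~p6) — p2 is true.
  16. (~p3 | p12 | ~p5) — p12 is true.
  17. (p2 | ~p13 | p10) — p2 is true.
  18. (~p6 | p2 | ~p13) — p2 is true.
  19. (~p10 | ~p11) — ~p10 is true.
  20. (p7 | ~p5 | ~p3) — p7 is true.
  21. (~p7 | ~p8 | p12) — p12 is true.
  22. (p7 | p13 | p10) — p13 is true.

p1=T, p2=T, p3=T, p4=F, p5=T, p6=F, p7=T, p8=T, p9=T, p10=F, p11=T, p12=T, p13=T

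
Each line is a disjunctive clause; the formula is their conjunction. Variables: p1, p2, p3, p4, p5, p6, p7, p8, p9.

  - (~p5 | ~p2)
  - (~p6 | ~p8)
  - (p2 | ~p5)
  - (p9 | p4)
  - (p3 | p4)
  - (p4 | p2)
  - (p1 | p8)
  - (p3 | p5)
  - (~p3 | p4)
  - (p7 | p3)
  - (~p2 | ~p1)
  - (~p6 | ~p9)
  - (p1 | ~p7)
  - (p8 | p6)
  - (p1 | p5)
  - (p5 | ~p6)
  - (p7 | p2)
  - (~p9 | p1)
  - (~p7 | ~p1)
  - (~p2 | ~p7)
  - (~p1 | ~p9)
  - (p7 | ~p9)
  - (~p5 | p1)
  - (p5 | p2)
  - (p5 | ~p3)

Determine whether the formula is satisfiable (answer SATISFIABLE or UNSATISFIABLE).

UNSATISFIABLE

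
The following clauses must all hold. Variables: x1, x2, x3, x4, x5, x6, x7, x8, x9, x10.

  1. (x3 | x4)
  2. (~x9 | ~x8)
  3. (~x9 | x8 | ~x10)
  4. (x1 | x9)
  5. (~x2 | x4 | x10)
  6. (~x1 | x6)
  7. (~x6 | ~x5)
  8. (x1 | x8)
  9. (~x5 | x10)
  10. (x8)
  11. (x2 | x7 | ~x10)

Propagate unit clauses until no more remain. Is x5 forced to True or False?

False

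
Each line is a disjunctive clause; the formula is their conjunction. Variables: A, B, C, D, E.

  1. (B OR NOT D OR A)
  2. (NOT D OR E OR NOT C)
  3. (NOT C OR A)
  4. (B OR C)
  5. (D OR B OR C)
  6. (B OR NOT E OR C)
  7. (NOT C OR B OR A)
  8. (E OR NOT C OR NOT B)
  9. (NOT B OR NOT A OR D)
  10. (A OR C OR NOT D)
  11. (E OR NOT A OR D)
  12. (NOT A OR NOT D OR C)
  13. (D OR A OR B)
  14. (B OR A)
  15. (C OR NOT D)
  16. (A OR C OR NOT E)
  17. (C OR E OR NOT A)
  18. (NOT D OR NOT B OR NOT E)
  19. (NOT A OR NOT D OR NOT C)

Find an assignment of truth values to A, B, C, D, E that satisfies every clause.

A = False, B = True, C = False, D = False, E = False

Check each clause:
  1. (NOT D OR B OR A) — B is true.
  2. (NOT C OR NOT D OR E) — NOT D is true.
  3. (NOT C OR A) — NOT C is true.
  4. (B OR C) — B is true.
  5. (C OR B OR D) — B is true.
  6. (C OR B OR NOT E) — B is true.
  7. (A OR NOT C OR B) — B is true.
  8. (NOT B OR NOT C OR E) — NOT C is true.
  9. (NOT B OR NOT A OR D) — NOT A is true.
  10. (A OR NOT D OR C) — NOT D is true.
  11. (E OR D OR NOT A) — NOT A is true.
  12. (NOT A OR NOT D OR C) — NOT D is true.
  13. (D OR B OR A) — B is true.
  14. (A OR B) — B is true.
  15. (NOT D OR C) — NOT D is true.
  16. (C OR A OR NOT E) — NOT E is true.
  17. (C OR NOT A OR E) — NOT A is true.
  18. (NOT E OR NOT D OR NOT B) — NOT E is true.
  19. (NOT D OR NOT C OR NOT A) — NOT D is true.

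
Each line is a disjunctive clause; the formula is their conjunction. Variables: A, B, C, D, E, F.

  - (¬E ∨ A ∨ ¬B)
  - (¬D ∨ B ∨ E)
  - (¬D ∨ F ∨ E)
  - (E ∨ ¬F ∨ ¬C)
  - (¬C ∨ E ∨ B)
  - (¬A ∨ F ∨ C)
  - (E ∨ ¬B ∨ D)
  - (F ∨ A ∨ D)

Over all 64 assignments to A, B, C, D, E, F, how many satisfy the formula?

22

Split on E, then B.
  E=1, B=1: D free; 3 ways for (A,C,F) × 2^1 = 6.
  E=1, B=0: 12 of the 16 assignments to (A,C,D,F) work.
  E=0, B=1: remaining (A,C,D,F) ∈ {(0,0,1,1); (1,0,1,1)} — 2.
  E=0, B=0: remaining (A,C,D,F) ∈ {(0,0,0,1); (1,0,0,1)} — 2.
Total: 6 + 12 + 2 + 2 = 22.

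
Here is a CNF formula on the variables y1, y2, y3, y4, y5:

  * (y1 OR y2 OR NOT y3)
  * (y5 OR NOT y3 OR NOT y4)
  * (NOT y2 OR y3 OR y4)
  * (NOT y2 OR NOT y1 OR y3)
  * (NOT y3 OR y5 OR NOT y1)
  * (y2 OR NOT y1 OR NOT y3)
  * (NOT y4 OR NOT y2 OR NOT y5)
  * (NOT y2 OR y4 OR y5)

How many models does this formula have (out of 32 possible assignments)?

11

Case analysis on y2 and y3:
  y2=1, y3=1: remaining (y1,y4,y5) ∈ {(0,0,1); (1,0,1)} — 2.
  y2=1, y3=0: remaining (y1,y4,y5) ∈ {(0,1,0)} — 1.
  y2=0, y3=1: a clause becomes empty — 0.
  y2=0, y3=0: y1, y4, y5 free → 2^3 = 8.
Total: 2 + 1 + 0 + 8 = 11.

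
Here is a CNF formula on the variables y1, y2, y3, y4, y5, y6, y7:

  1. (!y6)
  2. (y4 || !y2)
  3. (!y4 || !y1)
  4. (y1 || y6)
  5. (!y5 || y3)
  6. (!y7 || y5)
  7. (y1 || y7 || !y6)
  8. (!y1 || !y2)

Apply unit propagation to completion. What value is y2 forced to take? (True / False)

False

(!y6) is a unit clause: y6 = False.
In (y6 || y1), y6 is now false; y1 must hold, so y1 = True.
(!y1 || !y4) with y1 = True leaves only !y4, so y4 = False.
In (!y2 || y4), y4 is now false; !y2 must hold, so y2 = False.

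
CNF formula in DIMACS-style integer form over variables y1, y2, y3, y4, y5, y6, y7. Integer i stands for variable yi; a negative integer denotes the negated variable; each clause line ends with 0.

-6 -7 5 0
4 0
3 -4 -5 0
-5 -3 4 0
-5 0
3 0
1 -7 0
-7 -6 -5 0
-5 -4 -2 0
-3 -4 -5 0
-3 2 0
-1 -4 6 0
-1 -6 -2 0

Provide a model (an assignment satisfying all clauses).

y1 = False, y2 = True, y3 = True, y4 = True, y5 = False, y6 = False, y7 = False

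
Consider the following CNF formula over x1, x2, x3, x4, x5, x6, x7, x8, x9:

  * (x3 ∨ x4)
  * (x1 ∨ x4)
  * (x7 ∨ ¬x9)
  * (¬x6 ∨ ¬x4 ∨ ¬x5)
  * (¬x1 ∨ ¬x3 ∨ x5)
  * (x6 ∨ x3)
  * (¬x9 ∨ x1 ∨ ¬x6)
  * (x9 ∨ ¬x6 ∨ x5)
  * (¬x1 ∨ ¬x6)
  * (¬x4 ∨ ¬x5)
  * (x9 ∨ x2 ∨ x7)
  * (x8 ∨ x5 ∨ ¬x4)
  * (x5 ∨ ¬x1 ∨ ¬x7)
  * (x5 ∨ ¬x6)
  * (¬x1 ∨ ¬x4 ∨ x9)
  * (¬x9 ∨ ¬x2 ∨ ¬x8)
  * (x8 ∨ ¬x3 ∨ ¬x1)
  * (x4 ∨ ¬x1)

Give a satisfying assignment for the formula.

x1=F, x2=F, x3=T, x4=T, x5=F, x6=F, x7=T, x8=T, x9=T

Check each clause:
  1. (x3 ∨ x4) — x3 is true.
  2. (x1 ∨ x4) — x4 is true.
  3. (x7 ∨ ¬x9) — x7 is true.
  4. (¬x6 ∨ ¬x5 ∨ ¬x4) — ¬x6 is true.
  5. (¬x1 ∨ x5 ∨ ¬x3) — ¬x1 is true.
  6. (x6 ∨ x3) — x3 is true.
  7. (x1 ∨ ¬x9 ∨ ¬x6) — ¬x6 is true.
  8. (x9 ∨ ¬x6 ∨ x5) — x9 is true.
  9. (¬x6 ∨ ¬x1) — ¬x6 is true.
  10. (¬x5 ∨ ¬x4) — ¬x5 is true.
  11. (x2 ∨ x9 ∨ x7) — x9 is true.
  12. (x5 ∨ ¬x4 ∨ x8) — x8 is true.
  13. (x5 ∨ ¬x7 ∨ ¬x1) — ¬x1 is true.
  14. (x5 ∨ ¬x6) — ¬x6 is true.
  15. (x9 ∨ ¬x1 ∨ ¬x4) — x9 is true.
  16. (¬x8 ∨ ¬x2 ∨ ¬x9) — ¬x2 is true.
  17. (¬x1 ∨ x8 ∨ ¬x3) — x8 is true.
  18. (¬x1 ∨ x4) — x4 is true.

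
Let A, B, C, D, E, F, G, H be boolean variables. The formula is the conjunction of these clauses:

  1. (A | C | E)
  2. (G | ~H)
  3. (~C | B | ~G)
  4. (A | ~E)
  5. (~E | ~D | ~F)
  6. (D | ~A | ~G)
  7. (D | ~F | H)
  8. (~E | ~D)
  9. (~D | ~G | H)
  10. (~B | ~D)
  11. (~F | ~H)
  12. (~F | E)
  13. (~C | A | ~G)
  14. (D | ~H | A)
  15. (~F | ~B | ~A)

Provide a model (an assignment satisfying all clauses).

A=True, B=True, C=False, D=False, E=False, F=False, G=False, H=False

Pure literal: F appears only negated; assign F = False.
Set A = True and propagate.
Branch on B: take B = True.
  then D is forced to False.
  then G is forced to False.
  then H is forced to False.
C, E are now unconstrained; take C = False, E = False.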